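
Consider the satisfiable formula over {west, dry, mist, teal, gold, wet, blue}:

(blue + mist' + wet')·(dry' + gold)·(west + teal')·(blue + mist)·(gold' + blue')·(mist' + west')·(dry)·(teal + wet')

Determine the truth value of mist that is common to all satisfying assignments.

True

Suppose mist = 0.
(blue) alone gives blue = 1.
(gold') alone gives gold = 0.
(dry') alone gives dry = 0.
Now (dry) is unsatisfied and unit — conflict.
So every satisfying assignment has mist = True.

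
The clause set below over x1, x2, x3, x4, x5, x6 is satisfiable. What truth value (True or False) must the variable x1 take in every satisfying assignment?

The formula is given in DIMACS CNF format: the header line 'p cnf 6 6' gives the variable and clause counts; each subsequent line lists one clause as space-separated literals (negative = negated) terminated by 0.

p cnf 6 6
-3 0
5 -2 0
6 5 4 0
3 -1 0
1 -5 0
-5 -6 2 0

Suppose x1 = True.
The clause (¬x3) is unit, so x3 = False.
But (x3) is also a unit clause — contradiction.
So every satisfying assignment has x1 = False.

False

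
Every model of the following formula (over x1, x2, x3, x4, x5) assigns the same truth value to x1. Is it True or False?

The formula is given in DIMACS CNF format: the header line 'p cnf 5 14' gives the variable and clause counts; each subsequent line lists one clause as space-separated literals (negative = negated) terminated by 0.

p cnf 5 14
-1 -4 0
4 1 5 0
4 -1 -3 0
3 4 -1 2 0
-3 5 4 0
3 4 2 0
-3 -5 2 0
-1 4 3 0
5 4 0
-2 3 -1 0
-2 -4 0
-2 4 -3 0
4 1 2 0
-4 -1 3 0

False

Suppose x1 = True.
Unit clause (¬x4) forces x4 = False.
Unit clause (¬x3) forces x3 = False.
But (x3) is also a unit clause — contradiction.
So every satisfying assignment has x1 = False.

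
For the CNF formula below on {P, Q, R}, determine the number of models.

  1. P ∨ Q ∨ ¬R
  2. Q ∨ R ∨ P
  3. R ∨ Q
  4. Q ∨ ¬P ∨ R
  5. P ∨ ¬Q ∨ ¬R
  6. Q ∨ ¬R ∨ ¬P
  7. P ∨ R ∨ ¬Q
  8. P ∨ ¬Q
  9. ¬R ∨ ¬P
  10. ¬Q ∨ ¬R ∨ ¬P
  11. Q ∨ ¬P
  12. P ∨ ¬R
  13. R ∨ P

1

There are 2^3 = 8 truth assignments over (P, Q, R).
Split on P. With P = True, the clauses containing P are satisfied and ¬P drops from the rest; 1 of the 2^2 = 4 assignments to the other variables satisfy what remains.
With P = False, by the same count on the reduced clause set, 0 assignments work.
Total: 1 + 0 = 1.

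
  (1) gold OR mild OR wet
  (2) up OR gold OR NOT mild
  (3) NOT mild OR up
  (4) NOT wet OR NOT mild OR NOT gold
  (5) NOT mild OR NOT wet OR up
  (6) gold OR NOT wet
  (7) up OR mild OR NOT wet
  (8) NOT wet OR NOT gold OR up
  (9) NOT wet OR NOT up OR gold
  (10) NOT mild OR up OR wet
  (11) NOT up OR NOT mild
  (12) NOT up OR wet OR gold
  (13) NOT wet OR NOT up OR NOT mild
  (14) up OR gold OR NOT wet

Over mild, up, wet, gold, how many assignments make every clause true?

There are 2^4 = 16 truth assignments over (mild, up, wet, gold).
Check each against the 14 clauses (columns in the order mild, up, wet, gold):
  F F F F  ✗ fails (gold OR mild OR wet)
  F F F T  ✓ satisfies all
  F F T F  ✗ fails (gold OR NOT wet)
  F F T T  ✗ fails (up OR mild OR NOT wet)
  F T F F  ✗ fails (gold OR mild OR wet)
  F T F T  ✓ satisfies all
  F T T F  ✗ fails (gold OR NOT wet)
  F T T T  ✓ satisfies all
  T F F F  ✗ fails (up OR gold OR NOT mild)
  T F F T  ✗ fails (NOT mild OR up)
  T F T F  ✗ fails (up OR gold OR NOT mild)
  T F T T  ✗ fails (NOT mild OR up)
  T T F F  ✗ fails (NOT up OR NOT mild)
  T T F T  ✗ fails (NOT up OR NOT mild)
  T T T F  ✗ fails (gold OR NOT wet)
  T T T T  ✗ fails (NOT wet OR NOT mild OR NOT gold)
3 of the 16 rows are models.

3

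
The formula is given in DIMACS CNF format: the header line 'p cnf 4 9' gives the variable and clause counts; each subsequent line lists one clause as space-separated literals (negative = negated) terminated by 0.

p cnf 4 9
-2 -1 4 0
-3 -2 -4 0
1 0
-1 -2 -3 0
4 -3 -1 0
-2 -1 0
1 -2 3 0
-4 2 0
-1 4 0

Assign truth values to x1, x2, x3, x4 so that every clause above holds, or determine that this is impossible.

The clause (x1) is unit, so x1 = True.
The clause (¬x2) is unit, so x2 = False.
The clause (¬x4) is unit, so x4 = False.
But (x4) is also a unit clause — contradiction.

UNSATISFIABLE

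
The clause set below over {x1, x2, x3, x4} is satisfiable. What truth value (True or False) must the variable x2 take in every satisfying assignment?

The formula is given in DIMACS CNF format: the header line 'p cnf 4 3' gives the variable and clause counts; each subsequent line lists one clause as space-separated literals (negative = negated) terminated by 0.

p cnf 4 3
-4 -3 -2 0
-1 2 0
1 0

Suppose x2 = False.
From the singleton clause (¬x1), x1 = False.
That conflicts with the unit clause (x1).
So every satisfying assignment has x2 = True.

True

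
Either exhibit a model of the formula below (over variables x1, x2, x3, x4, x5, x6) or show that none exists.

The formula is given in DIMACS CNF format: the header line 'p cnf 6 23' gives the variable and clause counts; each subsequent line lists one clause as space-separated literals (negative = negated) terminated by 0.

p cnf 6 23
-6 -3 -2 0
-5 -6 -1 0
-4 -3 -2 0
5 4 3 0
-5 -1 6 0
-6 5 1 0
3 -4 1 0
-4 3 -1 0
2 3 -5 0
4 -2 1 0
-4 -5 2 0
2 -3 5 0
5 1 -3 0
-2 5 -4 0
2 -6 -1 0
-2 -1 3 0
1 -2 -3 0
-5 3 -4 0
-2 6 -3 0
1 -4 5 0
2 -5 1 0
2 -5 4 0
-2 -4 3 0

UNSATISFIABLE

Suppose x6 = False.
Suppose x5 = False.
Suppose x4 = True.
The clause (¬x2) is unit, so x2 = False.
The clause (¬x3) is unit, so x3 = False.
The clause (x1) is unit, so x1 = True.
That conflicts with the unit clause (¬x1).
Backtrack on x4: now try x4 = False.
The clause (x3) is unit, so x3 = True.
The clause (x2) is unit, so x2 = True.
That conflicts with the unit clause (¬x2).
Both values of x4 lead to a conflict.
Backtrack on x5: now try x5 = True.
The clause (¬x1) is unit, so x1 = False.
The clause (x2) is unit, so x2 = True.
The clause (x4) is unit, so x4 = True.
The clause (¬x3) is unit, so x3 = False.
That conflicts with the unit clause (x3).
Both values of x5 lead to a conflict.
Backtrack on x6: now try x6 = True.
Suppose x3 = False.
Suppose x5 = False.
The clause (x4) is unit, so x4 = True.
The clause (x1) is unit, so x1 = True.
That conflicts with the unit clause (¬x1).
Backtrack on x5: now try x5 = True.
The clause (¬x1) is unit, so x1 = False.
The clause (¬x4) is unit, so x4 = False.
The clause (x2) is unit, so x2 = True.
That conflicts with the unit clause (¬x2).
Both values of x5 lead to a conflict.
Backtrack on x3: now try x3 = True.
The clause (¬x2) is unit, so x2 = False.
The clause (x5) is unit, so x5 = True.
The clause (¬x1) is unit, so x1 = False.
That conflicts with the unit clause (x1).
Both values of x3 lead to a conflict.
Both values of x6 lead to a conflict.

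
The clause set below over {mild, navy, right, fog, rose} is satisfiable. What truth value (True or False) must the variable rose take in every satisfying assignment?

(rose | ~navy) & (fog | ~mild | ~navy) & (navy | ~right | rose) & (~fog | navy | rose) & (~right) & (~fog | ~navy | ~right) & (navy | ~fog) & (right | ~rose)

Suppose rose = 1.
The clause (~right) is unit, so right = 0.
Now (right) is unsatisfied and unit — conflict.
So every satisfying assignment has rose = False.

False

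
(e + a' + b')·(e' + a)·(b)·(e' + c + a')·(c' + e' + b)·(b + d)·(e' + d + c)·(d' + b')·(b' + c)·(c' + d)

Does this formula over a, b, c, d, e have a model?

The clause (b) is unit, so b = 1.
The clause (d') is unit, so d = 0.
The clause (c) is unit, so c = 1.
But (c') is also a unit clause — contradiction.
No assignment satisfies every clause.

Unsatisfiable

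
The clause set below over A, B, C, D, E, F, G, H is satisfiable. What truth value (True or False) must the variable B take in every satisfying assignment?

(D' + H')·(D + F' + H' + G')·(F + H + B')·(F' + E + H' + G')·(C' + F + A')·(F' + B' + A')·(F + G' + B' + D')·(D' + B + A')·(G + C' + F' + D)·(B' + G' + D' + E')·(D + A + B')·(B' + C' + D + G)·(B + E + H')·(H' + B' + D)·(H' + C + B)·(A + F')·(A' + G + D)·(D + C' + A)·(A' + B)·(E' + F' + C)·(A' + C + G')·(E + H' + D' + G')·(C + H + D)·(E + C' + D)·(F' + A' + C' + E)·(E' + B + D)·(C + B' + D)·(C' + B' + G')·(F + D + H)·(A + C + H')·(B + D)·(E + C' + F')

False

Suppose B = 1.
Case D = 0:
(A) alone gives A = 1.
(F') alone gives F = 0.
(H) alone gives H = 1.
Now (H') is unsatisfied and unit — conflict.
That branch fails; take D = 1 instead.
(H') alone gives H = 0.
(F) alone gives F = 1.
(A') alone gives A = 0.
Now (A) is unsatisfied and unit — conflict.
Neither D = 1 nor D = 0 works.
So every satisfying assignment has B = False.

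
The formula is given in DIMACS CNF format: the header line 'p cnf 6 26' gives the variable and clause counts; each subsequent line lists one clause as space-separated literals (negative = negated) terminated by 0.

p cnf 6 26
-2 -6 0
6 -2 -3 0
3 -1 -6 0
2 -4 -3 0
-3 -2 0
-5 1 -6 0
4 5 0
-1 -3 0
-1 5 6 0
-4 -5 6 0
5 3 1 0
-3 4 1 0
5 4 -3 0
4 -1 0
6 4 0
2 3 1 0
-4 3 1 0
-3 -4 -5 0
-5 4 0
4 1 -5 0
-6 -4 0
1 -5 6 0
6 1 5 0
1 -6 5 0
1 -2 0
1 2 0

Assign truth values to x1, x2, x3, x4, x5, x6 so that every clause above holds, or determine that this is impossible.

Branch on x2: set x2 = False.
From the singleton clause (x1), x1 = True.
From the singleton clause (¬x3), x3 = False.
From the singleton clause (¬x6), x6 = False.
From the singleton clause (x5), x5 = True.
From the singleton clause (¬x4), x4 = False.
That conflicts with the unit clause (x4).
Backtrack on x2: now try x2 = True.
From the singleton clause (¬x6), x6 = False.
From the singleton clause (¬x3), x3 = False.
From the singleton clause (x4), x4 = True.
From the singleton clause (¬x5), x5 = False.
From the singleton clause (¬x1), x1 = False.
That conflicts with the unit clause (x1).
Both values of x2 lead to a conflict.

UNSATISFIABLE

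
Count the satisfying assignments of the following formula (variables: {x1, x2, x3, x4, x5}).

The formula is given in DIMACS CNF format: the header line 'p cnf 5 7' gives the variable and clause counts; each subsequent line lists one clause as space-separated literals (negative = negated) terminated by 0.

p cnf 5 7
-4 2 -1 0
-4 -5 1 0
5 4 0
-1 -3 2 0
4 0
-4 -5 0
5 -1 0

There are 2^5 = 32 truth assignments over (x1, x2, x3, x4, x5).
Split on x2. With x2 = True, the clauses containing x2 are satisfied and ¬x2 drops from the rest; 2 of the 2^4 = 16 assignments to the other variables satisfy what remains.
With x2 = False, by the same count on the reduced clause set, 2 assignments work.
(One model: x1=F, x2=F, x3=F, x4=T, x5=F.)
Total: 2 + 2 = 4.

4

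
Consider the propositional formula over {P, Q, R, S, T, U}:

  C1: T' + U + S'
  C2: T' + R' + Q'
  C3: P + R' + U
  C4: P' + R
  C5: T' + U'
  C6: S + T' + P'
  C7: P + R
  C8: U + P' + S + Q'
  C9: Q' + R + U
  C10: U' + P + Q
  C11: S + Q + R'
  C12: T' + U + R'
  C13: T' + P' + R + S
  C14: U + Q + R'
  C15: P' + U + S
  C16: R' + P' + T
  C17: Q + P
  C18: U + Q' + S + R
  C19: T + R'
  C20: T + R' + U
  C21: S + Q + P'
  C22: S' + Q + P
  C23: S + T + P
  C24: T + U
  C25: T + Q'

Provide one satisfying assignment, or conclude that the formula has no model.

Branch on P: set P = 0.
From the singleton clause (R), R = 1.
From the singleton clause (U), U = 1.
From the singleton clause (T'), T = 0.
That conflicts with the unit clause (T).
That branch fails; take P = 1 instead.
From the singleton clause (R), R = 1.
From the singleton clause (T), T = 1.
From the singleton clause (Q'), Q = 0.
From the singleton clause (U'), U = 0.
That conflicts with the unit clause (U).
Either choice for P ends in contradiction.

UNSATISFIABLE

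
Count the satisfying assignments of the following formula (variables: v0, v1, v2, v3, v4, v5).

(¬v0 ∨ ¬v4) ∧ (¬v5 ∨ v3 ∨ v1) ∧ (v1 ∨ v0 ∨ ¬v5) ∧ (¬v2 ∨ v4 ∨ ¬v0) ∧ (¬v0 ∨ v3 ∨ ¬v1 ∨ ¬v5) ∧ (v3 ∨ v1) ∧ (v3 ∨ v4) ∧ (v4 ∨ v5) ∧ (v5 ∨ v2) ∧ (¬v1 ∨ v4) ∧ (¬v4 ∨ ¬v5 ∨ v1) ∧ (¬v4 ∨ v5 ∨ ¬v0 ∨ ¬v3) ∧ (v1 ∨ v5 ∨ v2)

There are 2^6 = 64 truth assignments over (v0, v1, v2, v3, v4, v5).
Split on v4. With v4 = True, the clauses containing v4 are satisfied and ¬v4 drops from the rest; 7 of the 2^5 = 32 assignments to the other variables satisfy what remains.
With v4 = False, by the same count on the reduced clause set, 1 assignment works.
(One model: v0=F, v1=F, v2=T, v3=T, v4=T, v5=F.)
Total: 7 + 1 = 8.

8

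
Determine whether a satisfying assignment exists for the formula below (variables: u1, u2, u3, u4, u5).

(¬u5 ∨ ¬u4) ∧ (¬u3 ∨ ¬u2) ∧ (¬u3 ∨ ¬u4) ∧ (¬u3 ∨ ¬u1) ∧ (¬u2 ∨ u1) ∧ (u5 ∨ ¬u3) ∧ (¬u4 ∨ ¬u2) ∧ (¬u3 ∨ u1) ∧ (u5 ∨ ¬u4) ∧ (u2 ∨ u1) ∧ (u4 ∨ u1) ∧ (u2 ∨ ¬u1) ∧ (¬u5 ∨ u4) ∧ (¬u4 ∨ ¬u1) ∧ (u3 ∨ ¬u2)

Case u5 = False:
(¬u3) alone gives u3 = False.
(¬u4) alone gives u4 = False.
(u1) alone gives u1 = True.
(u2) alone gives u2 = True.
Now (¬u2) is unsatisfied and unit — conflict.
Undo u5 and try u5 = True.
(¬u4) alone gives u4 = False.
Now (u4) is unsatisfied and unit — conflict.
Both values of u5 lead to a conflict.
No assignment satisfies every clause.

Unsatisfiable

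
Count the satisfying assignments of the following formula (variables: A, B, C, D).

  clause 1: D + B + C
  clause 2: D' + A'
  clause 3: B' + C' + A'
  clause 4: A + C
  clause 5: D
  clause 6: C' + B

There are 2^4 = 16 truth assignments over (A, B, C, D).
Check each against the 6 clauses (columns in the order A, B, C, D):
  F F F F  ✗ fails (D + B + C)
  F F F T  ✗ fails (A + C)
  F F T F  ✗ fails (D)
  F F T T  ✗ fails (C' + B)
  F T F F  ✗ fails (A + C)
  F T F T  ✗ fails (A + C)
  F T T F  ✗ fails (D)
  F T T T  ✓ satisfies all
  T F F F  ✗ fails (D + B + C)
  T F F T  ✗ fails (D' + A')
  T F T F  ✗ fails (D)
  T F T T  ✗ fails (D' + A')
  T T F F  ✗ fails (D)
  T T F T  ✗ fails (D' + A')
  T T T F  ✗ fails (B' + C' + A')
  T T T T  ✗ fails (D' + A')
1 of the 16 rows is a model.

1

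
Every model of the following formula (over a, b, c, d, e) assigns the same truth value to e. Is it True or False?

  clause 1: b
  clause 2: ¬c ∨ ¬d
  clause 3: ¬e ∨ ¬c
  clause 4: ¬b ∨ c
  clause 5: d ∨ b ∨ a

False

Suppose e = True.
The clause (b) is unit, so b = True.
The clause (¬c) is unit, so c = False.
That conflicts with the unit clause (c).
So every satisfying assignment has e = False.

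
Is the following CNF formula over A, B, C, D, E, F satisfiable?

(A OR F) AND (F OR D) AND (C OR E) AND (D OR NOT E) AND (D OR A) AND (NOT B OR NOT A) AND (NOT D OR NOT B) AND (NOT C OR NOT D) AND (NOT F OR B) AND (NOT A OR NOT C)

Suppose A = true.
(NOT B) alone gives B = false.
(NOT F) alone gives F = false.
(D) alone gives D = true.
(NOT C) alone gives C = false.
(E) alone gives E = true.
This assignment satisfies each clause.
A satisfying assignment: A ↦ true, B ↦ false, C ↦ false, D ↦ true, E ↦ true, F ↦ false.

Satisfiable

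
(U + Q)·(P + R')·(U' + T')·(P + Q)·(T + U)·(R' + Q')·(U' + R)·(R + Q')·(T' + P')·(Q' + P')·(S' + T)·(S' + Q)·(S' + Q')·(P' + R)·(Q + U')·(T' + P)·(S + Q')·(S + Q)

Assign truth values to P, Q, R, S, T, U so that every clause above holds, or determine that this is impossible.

Branch on U: set U = 1.
(T') alone gives T = 0.
(R) alone gives R = 1.
(P) alone gives P = 1.
(Q') alone gives Q = 0.
But (Q) is also a unit clause — contradiction.
Backtrack on U: now try U = 0.
(Q) alone gives Q = 1.
(T) alone gives T = 1.
(R') alone gives R = 0.
But (R) is also a unit clause — contradiction.
Either choice for U ends in contradiction.

UNSATISFIABLE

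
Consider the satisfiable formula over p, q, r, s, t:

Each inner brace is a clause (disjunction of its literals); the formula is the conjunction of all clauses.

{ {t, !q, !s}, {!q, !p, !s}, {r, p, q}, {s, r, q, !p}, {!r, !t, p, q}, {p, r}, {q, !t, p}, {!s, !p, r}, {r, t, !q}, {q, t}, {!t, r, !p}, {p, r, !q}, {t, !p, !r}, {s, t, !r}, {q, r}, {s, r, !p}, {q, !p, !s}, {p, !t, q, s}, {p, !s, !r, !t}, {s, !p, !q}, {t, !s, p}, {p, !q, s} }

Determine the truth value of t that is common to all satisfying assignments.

True

Suppose t = false.
From the singleton clause (q), q = true.
From the singleton clause (!s), s = false.
From the singleton clause (r), r = true.
Now (!r) is unsatisfied and unit — conflict.
So every satisfying assignment has t = True.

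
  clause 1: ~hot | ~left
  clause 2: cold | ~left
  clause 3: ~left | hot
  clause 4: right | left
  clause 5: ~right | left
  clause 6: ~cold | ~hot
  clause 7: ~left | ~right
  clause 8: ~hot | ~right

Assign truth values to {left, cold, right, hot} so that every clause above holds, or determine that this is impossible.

Try hot = 0.
From the singleton clause (~left), left = 0.
From the singleton clause (right), right = 1.
That conflicts with the unit clause (~right).
That branch fails; take hot = 1 instead.
From the singleton clause (~left), left = 0.
From the singleton clause (right), right = 1.
That conflicts with the unit clause (~right).
Neither hot = 1 nor hot = 0 works.

UNSATISFIABLE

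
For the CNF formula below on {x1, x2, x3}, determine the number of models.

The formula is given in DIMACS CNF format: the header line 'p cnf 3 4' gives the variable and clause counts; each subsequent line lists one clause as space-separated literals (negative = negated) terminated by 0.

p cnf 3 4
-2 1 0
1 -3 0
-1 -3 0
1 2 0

2

There are 2^3 = 8 truth assignments over (x1, x2, x3).
Check each against the 4 clauses (columns in the order x1, x2, x3):
  F F F  ✗ fails (x1 ∨ x2)
  F F T  ✗ fails (x1 ∨ ¬x3)
  F T F  ✗ fails (¬x2 ∨ x1)
  F T T  ✗ fails (¬x2 ∨ x1)
  T F F  ✓ satisfies all
  T F T  ✗ fails (¬x1 ∨ ¬x3)
  T T F  ✓ satisfies all
  T T T  ✗ fails (¬x1 ∨ ¬x3)
2 of the 8 rows are models.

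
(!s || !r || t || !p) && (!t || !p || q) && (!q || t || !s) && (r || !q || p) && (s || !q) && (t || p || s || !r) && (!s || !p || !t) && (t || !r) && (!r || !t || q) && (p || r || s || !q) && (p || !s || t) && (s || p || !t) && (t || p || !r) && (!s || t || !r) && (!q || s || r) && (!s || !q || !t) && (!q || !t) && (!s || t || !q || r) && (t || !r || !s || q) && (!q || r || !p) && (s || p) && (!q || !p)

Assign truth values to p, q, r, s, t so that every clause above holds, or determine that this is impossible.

Try s = true.
Try q = false.
Try t = true.
The clause (!p) is unit, so p = false.
The clause (!r) is unit, so r = false.
All clauses are satisfied.

p: false, q: false, r: false, s: true, t: true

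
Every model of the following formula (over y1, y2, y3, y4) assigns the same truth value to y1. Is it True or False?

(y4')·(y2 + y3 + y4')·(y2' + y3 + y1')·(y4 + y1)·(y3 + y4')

Suppose y1 = 0.
The clause (y4') is unit, so y4 = 0.
Now (y4) is unsatisfied and unit — conflict.
So every satisfying assignment has y1 = True.

True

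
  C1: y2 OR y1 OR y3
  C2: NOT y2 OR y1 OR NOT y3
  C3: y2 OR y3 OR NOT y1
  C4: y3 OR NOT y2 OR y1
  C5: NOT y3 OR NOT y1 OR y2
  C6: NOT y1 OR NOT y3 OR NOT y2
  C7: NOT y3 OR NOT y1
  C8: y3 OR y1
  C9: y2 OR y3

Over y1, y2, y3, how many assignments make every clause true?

There are 2^3 = 8 truth assignments over (y1, y2, y3).
Check each against the 9 clauses (columns in the order y1, y2, y3):
  F F F  ✗ fails (y2 OR y1 OR y3)
  F F T  ✓ satisfies all
  F T F  ✗ fails (y3 OR NOT y2 OR y1)
  F T T  ✗ fails (NOT y2 OR y1 OR NOT y3)
  T F F  ✗ fails (y2 OR y3 OR NOT y1)
  T F T  ✗ fails (NOT y3 OR NOT y1 OR y2)
  T T F  ✓ satisfies all
  T T T  ✗ fails (NOT y1 OR NOT y3 OR NOT y2)
2 of the 8 rows are models.

2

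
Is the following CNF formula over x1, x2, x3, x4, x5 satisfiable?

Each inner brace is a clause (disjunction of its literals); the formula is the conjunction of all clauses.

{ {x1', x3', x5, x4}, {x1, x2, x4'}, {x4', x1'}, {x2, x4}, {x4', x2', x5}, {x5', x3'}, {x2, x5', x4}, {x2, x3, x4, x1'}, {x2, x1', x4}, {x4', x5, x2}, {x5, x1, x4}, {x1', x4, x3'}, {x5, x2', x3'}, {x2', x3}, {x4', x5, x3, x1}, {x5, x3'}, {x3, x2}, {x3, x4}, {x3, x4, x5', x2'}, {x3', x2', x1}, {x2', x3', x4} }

Try x4 = 0.
From the singleton clause (x2), x2 = 1.
From the singleton clause (x3), x3 = 1.
Now (x3') is unsatisfied and unit — conflict.
That branch fails; take x4 = 1 instead.
From the singleton clause (x1'), x1 = 0.
From the singleton clause (x2), x2 = 1.
From the singleton clause (x5), x5 = 1.
From the singleton clause (x3'), x3 = 0.
Now (x3) is unsatisfied and unit — conflict.
Either choice for x4 ends in contradiction.
No assignment satisfies every clause.

No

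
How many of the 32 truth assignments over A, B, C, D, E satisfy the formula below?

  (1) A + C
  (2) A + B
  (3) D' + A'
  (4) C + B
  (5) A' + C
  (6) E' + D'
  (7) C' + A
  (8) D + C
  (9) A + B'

4

There are 2^5 = 32 truth assignments over (A, B, C, D, E).
Split on B. With B = 1, the clauses containing B are satisfied and B' drops from the rest; 2 of the 2^4 = 16 assignments to the other variables satisfy what remains.
With B = 0, by the same count on the reduced clause set, 2 assignments work.
(One model: A=T, B=F, C=T, D=F, E=F.)
Total: 2 + 2 = 4.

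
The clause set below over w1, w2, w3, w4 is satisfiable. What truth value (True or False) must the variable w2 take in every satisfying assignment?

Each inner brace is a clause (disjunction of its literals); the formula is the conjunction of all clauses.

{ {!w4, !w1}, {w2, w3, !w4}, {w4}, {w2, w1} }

Suppose w2 = false.
(w4) alone gives w4 = true.
(!w1) alone gives w1 = false.
But (w1) is also a unit clause — contradiction.
So every satisfying assignment has w2 = True.

True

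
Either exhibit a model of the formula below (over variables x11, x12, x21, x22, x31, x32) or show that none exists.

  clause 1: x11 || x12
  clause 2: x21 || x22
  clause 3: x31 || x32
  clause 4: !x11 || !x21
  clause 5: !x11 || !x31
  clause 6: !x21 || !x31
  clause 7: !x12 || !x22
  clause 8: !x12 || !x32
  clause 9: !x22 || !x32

Case x11 = true:
(!x21) alone gives x21 = false.
(x22) alone gives x22 = true.
(!x31) alone gives x31 = false.
(x32) alone gives x32 = true.
That conflicts with the unit clause (!x32).
That branch fails; take x11 = false instead.
(x12) alone gives x12 = true.
(!x22) alone gives x22 = false.
(x21) alone gives x21 = true.
(!x31) alone gives x31 = false.
(x32) alone gives x32 = true.
That conflicts with the unit clause (!x32).
Both values of x11 lead to a conflict.

UNSATISFIABLE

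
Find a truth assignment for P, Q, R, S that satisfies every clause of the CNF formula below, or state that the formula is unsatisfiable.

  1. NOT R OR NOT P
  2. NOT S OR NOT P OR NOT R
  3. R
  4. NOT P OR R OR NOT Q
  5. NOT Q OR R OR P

Unit clause (R) forces R = true.
Unit clause (NOT P) forces P = false.
Every clause is now satisfied; Q, S are unconstrained.

P=false,  Q=false,  R=true,  S=true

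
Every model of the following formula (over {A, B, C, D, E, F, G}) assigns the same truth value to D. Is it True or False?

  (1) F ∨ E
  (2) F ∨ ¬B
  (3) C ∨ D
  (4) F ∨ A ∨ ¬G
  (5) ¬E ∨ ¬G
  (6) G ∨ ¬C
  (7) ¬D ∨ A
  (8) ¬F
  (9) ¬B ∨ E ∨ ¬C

True

Suppose D = False.
The clause (C) is unit, so C = True.
The clause (G) is unit, so G = True.
The clause (¬E) is unit, so E = False.
The clause (F) is unit, so F = True.
That conflicts with the unit clause (¬F).
So every satisfying assignment has D = True.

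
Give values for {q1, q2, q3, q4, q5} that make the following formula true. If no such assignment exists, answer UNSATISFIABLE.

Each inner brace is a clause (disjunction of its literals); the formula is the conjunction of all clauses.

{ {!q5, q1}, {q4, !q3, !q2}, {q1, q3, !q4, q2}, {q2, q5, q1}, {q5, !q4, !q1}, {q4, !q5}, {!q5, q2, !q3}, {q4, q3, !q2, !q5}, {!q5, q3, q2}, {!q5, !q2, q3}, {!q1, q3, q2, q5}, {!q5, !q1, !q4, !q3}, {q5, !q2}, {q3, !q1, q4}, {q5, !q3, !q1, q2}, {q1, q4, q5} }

Case q5 = false:
(!q2) alone gives q2 = false.
(q1) alone gives q1 = true.
(!q4) alone gives q4 = false.
(q3) alone gives q3 = true.
Now (!q3) is unsatisfied and unit — conflict.
Backtrack on q5: now try q5 = true.
(q1) alone gives q1 = true.
(q4) alone gives q4 = true.
(!q3) alone gives q3 = false.
(q2) alone gives q2 = true.
Now (!q2) is unsatisfied and unit — conflict.
Either choice for q5 ends in contradiction.

UNSATISFIABLE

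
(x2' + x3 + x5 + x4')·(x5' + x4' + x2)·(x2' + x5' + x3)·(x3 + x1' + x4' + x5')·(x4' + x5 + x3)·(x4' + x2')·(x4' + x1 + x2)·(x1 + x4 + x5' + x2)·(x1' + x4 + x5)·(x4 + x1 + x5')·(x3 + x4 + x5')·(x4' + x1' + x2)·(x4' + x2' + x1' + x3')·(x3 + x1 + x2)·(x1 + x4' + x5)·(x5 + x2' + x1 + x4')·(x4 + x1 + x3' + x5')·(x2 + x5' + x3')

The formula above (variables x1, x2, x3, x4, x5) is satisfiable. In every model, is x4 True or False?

Suppose x4 = 1.
(x2') alone gives x2 = 0.
(x5') alone gives x5 = 0.
(x3) alone gives x3 = 1.
(x1) alone gives x1 = 1.
Now (x1') is unsatisfied and unit — conflict.
So every satisfying assignment has x4 = False.

False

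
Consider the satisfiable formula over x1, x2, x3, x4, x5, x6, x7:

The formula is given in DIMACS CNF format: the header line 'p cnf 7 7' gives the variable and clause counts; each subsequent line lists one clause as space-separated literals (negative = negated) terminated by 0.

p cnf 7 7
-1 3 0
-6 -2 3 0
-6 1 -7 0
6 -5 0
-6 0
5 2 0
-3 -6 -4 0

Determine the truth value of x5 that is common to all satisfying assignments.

Suppose x5 = True.
(x6) alone gives x6 = True.
But (¬x6) is also a unit clause — contradiction.
So every satisfying assignment has x5 = False.

False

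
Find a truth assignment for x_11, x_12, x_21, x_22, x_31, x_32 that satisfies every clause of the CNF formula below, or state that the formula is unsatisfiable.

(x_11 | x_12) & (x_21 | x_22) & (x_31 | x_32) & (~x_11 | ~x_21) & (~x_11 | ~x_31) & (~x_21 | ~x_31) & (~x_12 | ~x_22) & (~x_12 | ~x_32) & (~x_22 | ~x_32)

UNSATISFIABLE

Suppose x_11 = 1.
Unit clause (~x_21) forces x_21 = 0.
Unit clause (x_22) forces x_22 = 1.
Unit clause (~x_31) forces x_31 = 0.
Unit clause (x_32) forces x_32 = 1.
That conflicts with the unit clause (~x_32).
So x_11 must be the other value — set x_11 = 0.
Unit clause (x_12) forces x_12 = 1.
Unit clause (~x_22) forces x_22 = 0.
Unit clause (x_21) forces x_21 = 1.
Unit clause (~x_31) forces x_31 = 0.
Unit clause (x_32) forces x_32 = 1.
That conflicts with the unit clause (~x_32).
Both values of x_11 lead to a conflict.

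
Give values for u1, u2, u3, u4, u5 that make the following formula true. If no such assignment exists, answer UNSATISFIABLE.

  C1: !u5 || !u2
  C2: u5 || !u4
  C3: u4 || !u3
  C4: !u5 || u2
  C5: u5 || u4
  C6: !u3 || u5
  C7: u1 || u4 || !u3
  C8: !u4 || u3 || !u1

Case u5 = false:
From the singleton clause (!u4), u4 = false.
Now (u4) is unsatisfied and unit — conflict.
So u5 must be the other value — set u5 = true.
From the singleton clause (!u2), u2 = false.
Now (u2) is unsatisfied and unit — conflict.
Both values of u5 lead to a conflict.

UNSATISFIABLE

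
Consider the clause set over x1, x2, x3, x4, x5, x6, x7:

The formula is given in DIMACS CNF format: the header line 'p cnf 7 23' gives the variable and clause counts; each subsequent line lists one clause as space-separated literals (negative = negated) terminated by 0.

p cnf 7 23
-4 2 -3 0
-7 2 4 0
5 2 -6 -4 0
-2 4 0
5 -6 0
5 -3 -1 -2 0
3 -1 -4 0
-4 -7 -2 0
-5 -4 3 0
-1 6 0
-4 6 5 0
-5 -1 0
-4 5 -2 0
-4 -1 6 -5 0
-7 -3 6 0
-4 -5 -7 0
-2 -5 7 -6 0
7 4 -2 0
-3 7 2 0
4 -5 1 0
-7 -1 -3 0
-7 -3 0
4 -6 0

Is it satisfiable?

Satisfiable

Branch on x2: set x2 = True.
Unit clause (x4) forces x4 = True.
Unit clause (¬x7) forces x7 = False.
Unit clause (x5) forces x5 = True.
Unit clause (x3) forces x3 = True.
Unit clause (¬x1) forces x1 = False.
Unit clause (¬x6) forces x6 = False.
Every clause now holds.
A satisfying assignment: x1: False; x2: True; x3: True; x4: True; x5: True; x6: False; x7: False.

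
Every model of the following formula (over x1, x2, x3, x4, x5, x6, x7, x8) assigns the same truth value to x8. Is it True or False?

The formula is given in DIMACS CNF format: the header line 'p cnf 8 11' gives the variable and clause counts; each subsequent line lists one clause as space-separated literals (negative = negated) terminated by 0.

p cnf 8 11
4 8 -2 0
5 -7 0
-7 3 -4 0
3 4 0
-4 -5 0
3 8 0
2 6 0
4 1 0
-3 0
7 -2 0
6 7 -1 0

Suppose x8 = False.
The clause (x3) is unit, so x3 = True.
Now (¬x3) is unsatisfied and unit — conflict.
So every satisfying assignment has x8 = True.

True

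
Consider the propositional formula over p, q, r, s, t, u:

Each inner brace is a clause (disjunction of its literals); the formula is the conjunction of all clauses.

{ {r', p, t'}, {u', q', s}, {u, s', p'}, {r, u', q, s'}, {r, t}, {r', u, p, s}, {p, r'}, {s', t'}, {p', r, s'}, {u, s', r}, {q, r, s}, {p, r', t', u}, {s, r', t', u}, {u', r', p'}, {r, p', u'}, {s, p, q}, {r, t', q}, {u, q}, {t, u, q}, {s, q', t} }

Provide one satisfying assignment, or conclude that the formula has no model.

Try r = 0.
(t) alone gives t = 1.
(s') alone gives s = 0.
(q) alone gives q = 1.
(u') alone gives u = 0.
No clause remains; p is free.

p ↦ 1; q ↦ 1; r ↦ 0; s ↦ 0; t ↦ 1; u ↦ 0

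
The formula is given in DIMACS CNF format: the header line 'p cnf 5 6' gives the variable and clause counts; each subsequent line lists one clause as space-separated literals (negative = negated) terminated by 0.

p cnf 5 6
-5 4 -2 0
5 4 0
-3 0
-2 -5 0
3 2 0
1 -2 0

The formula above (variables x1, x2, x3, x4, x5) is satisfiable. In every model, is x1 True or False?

True

Suppose x1 = False.
Unit clause (¬x3) forces x3 = False.
Unit clause (x2) forces x2 = True.
But (¬x2) is also a unit clause — contradiction.
So every satisfying assignment has x1 = True.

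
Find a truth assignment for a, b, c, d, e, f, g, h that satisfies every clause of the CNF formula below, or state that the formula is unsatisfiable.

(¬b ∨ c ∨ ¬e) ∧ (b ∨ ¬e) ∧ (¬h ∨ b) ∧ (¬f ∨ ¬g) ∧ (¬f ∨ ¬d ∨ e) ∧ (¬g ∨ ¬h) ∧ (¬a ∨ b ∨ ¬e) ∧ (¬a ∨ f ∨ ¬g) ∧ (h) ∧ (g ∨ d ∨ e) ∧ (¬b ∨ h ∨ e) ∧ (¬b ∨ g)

UNSATISFIABLE

From the singleton clause (h), h = True.
From the singleton clause (b), b = True.
From the singleton clause (¬g), g = False.
That conflicts with the unit clause (g).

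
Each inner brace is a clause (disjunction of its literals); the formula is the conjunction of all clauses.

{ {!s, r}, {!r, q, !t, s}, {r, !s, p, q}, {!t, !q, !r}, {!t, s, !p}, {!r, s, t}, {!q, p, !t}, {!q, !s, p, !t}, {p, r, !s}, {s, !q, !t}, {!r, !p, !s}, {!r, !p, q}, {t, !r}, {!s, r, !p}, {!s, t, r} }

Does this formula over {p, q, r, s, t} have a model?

Yes

Case s = false:
Case t = false:
The clause (!r) is unit, so r = false.
Every clause is now satisfied; p, q are unconstrained.
A satisfying assignment: p: false,  q: true,  r: false,  s: false,  t: false.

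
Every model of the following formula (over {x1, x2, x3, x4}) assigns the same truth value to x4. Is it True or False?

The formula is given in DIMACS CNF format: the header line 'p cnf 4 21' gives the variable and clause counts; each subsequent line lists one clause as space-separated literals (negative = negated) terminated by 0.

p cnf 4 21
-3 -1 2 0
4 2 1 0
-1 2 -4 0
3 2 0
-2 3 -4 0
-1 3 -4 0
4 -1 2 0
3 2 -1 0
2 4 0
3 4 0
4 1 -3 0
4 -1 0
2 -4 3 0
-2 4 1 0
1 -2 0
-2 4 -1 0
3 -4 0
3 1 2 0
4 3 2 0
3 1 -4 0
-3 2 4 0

Suppose x4 = False.
From the singleton clause (x2), x2 = True.
From the singleton clause (x3), x3 = True.
From the singleton clause (x1), x1 = True.
Now (¬x1) is unsatisfied and unit — conflict.
So every satisfying assignment has x4 = True.

True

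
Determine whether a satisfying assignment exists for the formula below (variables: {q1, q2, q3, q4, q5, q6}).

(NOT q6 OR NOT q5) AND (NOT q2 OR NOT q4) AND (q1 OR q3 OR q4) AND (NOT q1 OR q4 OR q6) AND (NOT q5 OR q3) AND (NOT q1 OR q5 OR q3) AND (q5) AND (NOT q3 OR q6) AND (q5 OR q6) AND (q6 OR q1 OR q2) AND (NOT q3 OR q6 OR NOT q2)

Unit clause (q5) forces q5 = true.
Unit clause (NOT q6) forces q6 = false.
Unit clause (q3) forces q3 = true.
Now (NOT q3) is unsatisfied and unit — conflict.
No assignment satisfies every clause.

No, unsatisfiable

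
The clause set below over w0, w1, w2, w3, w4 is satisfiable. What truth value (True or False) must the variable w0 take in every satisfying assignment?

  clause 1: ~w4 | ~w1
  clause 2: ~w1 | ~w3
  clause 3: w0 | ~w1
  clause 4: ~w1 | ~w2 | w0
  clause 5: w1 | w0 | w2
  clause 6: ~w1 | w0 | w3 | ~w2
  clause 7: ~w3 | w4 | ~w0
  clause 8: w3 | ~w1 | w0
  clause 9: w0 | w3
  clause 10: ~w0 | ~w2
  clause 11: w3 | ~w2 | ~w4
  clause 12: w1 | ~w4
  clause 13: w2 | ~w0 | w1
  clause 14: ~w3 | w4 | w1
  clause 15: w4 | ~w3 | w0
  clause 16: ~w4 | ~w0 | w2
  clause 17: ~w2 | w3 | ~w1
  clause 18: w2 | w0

Suppose w0 = 0.
From the singleton clause (~w1), w1 = 0.
From the singleton clause (w2), w2 = 1.
From the singleton clause (w3), w3 = 1.
From the singleton clause (~w4), w4 = 0.
But (w4) is also a unit clause — contradiction.
So every satisfying assignment has w0 = True.

True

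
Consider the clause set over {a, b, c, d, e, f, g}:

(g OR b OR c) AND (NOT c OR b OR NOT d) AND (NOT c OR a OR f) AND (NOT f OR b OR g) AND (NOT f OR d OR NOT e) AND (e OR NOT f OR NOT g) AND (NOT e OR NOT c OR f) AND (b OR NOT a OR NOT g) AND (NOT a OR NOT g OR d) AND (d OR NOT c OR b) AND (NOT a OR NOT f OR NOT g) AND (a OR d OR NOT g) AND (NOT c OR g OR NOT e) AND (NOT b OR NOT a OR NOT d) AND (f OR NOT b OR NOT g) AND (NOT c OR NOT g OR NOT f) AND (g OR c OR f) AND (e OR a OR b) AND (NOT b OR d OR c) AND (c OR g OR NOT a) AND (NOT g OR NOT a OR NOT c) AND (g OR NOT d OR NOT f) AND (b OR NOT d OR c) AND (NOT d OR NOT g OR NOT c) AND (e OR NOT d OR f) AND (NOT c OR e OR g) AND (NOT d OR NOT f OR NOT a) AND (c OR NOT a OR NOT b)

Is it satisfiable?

Satisfiable

Try g = true.
Try e = true.
Try f = true.
Unit clause (d) forces d = true.
Unit clause (NOT a) forces a = false.
Unit clause (NOT c) forces c = false.
Unit clause (b) forces b = true.
This assignment satisfies each clause.
A satisfying assignment: a=false, b=true, c=false, d=true, e=true, f=true, g=true.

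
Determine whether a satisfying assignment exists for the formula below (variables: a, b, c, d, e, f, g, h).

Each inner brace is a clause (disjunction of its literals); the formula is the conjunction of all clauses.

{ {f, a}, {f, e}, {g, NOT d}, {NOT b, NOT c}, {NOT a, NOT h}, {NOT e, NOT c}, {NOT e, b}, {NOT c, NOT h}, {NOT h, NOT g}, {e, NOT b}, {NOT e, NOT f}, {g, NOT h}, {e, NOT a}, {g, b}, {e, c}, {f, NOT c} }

Yes, satisfiable

Case f = true:
From the singleton clause (NOT e), e = false.
From the singleton clause (NOT b), b = false.
From the singleton clause (NOT a), a = false.
From the singleton clause (g), g = true.
From the singleton clause (NOT h), h = false.
From the singleton clause (c), c = true.
Every clause is now satisfied; d is unconstrained.
A satisfying assignment: a ↦ false, b ↦ false, c ↦ true, d ↦ false, e ↦ false, f ↦ true, g ↦ true, h ↦ false.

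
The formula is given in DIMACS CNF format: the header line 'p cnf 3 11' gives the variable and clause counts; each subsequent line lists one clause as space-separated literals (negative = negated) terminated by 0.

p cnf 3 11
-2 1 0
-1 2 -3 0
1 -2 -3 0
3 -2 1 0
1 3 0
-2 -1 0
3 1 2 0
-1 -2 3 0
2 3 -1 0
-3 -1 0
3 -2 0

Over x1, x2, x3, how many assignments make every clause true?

There are 2^3 = 8 truth assignments over (x1, x2, x3).
Check each against the 11 clauses (columns in the order x1, x2, x3):
  F F F  ✗ fails (x1 ∨ x3)
  F F T  ✓ satisfies all
  F T F  ✗ fails (¬x2 ∨ x1)
  F T T  ✗ fails (¬x2 ∨ x1)
  T F F  ✗ fails (x2 ∨ x3 ∨ ¬x1)
  T F T  ✗ fails (¬x1 ∨ x2 ∨ ¬x3)
  T T F  ✗ fails (¬x2 ∨ ¬x1)
  T T T  ✗ fails (¬x2 ∨ ¬x1)
1 of the 8 rows is a model.

1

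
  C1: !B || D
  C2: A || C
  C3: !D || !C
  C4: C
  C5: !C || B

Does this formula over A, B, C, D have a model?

(C) alone gives C = true.
(!D) alone gives D = false.
(!B) alone gives B = false.
Now (B) is unsatisfied and unit — conflict.
No assignment satisfies every clause.

No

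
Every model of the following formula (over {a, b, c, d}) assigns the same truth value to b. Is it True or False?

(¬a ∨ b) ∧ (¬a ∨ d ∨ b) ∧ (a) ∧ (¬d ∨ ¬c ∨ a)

True

Suppose b = False.
Unit clause (¬a) forces a = False.
That conflicts with the unit clause (a).
So every satisfying assignment has b = True.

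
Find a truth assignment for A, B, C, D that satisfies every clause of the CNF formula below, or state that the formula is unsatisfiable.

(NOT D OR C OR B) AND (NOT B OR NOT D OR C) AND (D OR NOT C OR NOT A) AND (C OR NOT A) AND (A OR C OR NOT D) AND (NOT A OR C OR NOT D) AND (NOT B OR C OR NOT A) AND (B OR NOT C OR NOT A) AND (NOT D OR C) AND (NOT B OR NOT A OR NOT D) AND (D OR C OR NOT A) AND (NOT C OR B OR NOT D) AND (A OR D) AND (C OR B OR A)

Try C = true.
Try D = true.
Unit clause (B) forces B = true.
Unit clause (NOT A) forces A = false.
Every clause now holds.

A: false,  B: true,  C: true,  D: true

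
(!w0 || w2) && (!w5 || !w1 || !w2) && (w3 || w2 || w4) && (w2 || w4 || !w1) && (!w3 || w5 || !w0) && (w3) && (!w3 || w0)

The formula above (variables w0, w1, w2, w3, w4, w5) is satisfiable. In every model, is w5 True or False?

Suppose w5 = false.
The clause (w3) is unit, so w3 = true.
The clause (!w0) is unit, so w0 = false.
But (w0) is also a unit clause — contradiction.
So every satisfying assignment has w5 = True.

True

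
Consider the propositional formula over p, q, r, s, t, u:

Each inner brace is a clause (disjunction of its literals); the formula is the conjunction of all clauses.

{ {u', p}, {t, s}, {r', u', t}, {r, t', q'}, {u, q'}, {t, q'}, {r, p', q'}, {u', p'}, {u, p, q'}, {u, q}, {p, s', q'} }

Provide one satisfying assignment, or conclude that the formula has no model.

Case u = 0:
(q') alone gives q = 0.
But (q) is also a unit clause — contradiction.
So u must be the other value — set u = 1.
(p) alone gives p = 1.
But (p') is also a unit clause — contradiction.
Either choice for u ends in contradiction.

UNSATISFIABLE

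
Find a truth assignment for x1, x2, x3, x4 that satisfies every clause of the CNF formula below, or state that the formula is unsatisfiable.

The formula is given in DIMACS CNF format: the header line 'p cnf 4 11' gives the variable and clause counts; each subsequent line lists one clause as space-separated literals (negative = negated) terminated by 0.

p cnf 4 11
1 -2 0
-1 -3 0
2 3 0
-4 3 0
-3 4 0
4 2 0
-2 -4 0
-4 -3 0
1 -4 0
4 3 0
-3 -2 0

UNSATISFIABLE

Try x1 = True.
(¬x3) alone gives x3 = False.
(x2) alone gives x2 = True.
(¬x4) alone gives x4 = False.
That conflicts with the unit clause (x4).
Backtrack on x1: now try x1 = False.
(¬x2) alone gives x2 = False.
(x3) alone gives x3 = True.
(x4) alone gives x4 = True.
That conflicts with the unit clause (¬x4).
Neither x1 = True nor x1 = False works.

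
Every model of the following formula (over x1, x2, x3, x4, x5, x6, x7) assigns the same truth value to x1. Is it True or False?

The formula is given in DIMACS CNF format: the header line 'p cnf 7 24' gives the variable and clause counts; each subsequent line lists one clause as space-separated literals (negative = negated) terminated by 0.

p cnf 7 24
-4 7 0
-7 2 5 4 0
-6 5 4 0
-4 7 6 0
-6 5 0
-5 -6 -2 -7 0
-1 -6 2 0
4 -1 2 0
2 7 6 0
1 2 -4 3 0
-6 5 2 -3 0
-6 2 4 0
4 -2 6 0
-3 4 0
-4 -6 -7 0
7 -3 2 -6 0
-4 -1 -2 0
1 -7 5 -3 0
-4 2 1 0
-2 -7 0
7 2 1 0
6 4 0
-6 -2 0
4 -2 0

True

Suppose x1 = False.
Branch on x4: set x4 = False.
Unit clause (¬x3) forces x3 = False.
Unit clause (x6) forces x6 = True.
Unit clause (x5) forces x5 = True.
Unit clause (x2) forces x2 = True.
Now (¬x2) is unsatisfied and unit — conflict.
That branch fails; take x4 = True instead.
Unit clause (x7) forces x7 = True.
Unit clause (¬x6) forces x6 = False.
Unit clause (x2) forces x2 = True.
Now (¬x2) is unsatisfied and unit — conflict.
Both values of x4 lead to a conflict.
So every satisfying assignment has x1 = True.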